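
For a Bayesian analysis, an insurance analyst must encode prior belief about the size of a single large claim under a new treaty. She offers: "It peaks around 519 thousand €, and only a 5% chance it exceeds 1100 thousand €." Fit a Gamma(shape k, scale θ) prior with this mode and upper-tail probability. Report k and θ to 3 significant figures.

k ≈ 5.89, θ ≈ 106

Gamma(k,θ) with k>1 has mode (k−1)θ, so θ = 519/(k−1).
Need P(X < 1100) = 0.95 with θ tied to k this way. Start at k = 2, θ = 519: P(X<1100) ≈ 0.625.
Too low — raise k to concentrate. Iterating converges to k ≈ 5.89.
Then θ = 519/(5.89−1) ≈ 106.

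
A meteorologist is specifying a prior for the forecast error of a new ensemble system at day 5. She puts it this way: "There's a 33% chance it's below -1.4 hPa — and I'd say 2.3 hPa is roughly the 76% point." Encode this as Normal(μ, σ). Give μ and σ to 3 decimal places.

For Normal(μ,σ), the p-quantile is μ + z_p·σ. Here z_{0.33} = -0.4399, z_{0.76} = 0.7063.
So -1.4 = μ − 0.4399σ and 2.3 = μ + 0.7063σ.
Subtracting: σ = (2.3 − -1.4)/(0.7063 − (-0.4399)) = 3.228.
Then μ = -1.4 − (-0.4399)·3.228 = 0.020.

μ = 0.020, σ = 3.228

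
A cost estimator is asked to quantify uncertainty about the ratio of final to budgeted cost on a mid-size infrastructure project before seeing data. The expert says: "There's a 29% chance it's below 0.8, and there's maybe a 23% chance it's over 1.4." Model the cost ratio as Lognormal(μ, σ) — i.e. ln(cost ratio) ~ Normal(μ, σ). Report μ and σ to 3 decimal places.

μ ≈ 0.017, σ ≈ 0.433

If T ~ Lognormal(μ,σ) then ln T ~ Normal(μ,σ), so the p-quantile of ln T is μ + z_p·σ.
ln(0.8) = -0.2231 and ln(1.4) = 0.3365; z_{0.29} = -0.5534, z_{0.77} = 0.7388.
σ = (0.3365 − -0.2231)/(0.7388 − (-0.5534)) = 0.433.
μ = -0.2231 − (-0.5534)·0.433 = 0.017.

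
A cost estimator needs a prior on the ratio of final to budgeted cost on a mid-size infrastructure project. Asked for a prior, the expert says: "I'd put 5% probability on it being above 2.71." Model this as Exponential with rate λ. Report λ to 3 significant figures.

P(T > 2.71) = e^(−λ·2.71) = 0.05, so λ = −ln(0.05)/2.71 = 1.11.

λ ≈ 1.11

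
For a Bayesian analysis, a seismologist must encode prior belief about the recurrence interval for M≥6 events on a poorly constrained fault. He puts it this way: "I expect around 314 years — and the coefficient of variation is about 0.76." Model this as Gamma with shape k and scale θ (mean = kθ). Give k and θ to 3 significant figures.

For Gamma(k, scale θ): mean = kθ, variance = kθ², so CV = 1/√k.
CV = 0.76, hence k = 1/CV² = 1.73.
Then θ = mean/k = 314/1.73 = 181.

k ≈ 1.73, θ ≈ 181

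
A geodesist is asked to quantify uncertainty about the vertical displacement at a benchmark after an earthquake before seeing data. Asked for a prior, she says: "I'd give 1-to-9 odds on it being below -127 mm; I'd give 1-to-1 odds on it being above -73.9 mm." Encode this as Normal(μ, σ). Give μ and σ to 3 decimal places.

μ = -73.900, σ = 41.434

For Normal(μ,σ), the p-quantile is μ + z_p·σ. Here z_{0.1} = -1.282, z_{0.5} = 0.
So -127 = μ − 1.282σ and -73.9 = μ + 0σ.
Subtracting: σ = (-73.9 − -127)/(0 − (-1.282)) = 41.434.
Then μ = -127 − (-1.282)·41.434 = -73.900.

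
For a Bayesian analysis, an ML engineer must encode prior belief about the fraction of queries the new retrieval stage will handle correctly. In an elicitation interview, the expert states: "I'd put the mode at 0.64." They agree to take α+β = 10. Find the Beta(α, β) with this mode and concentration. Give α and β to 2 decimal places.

For α,β > 1 the Beta mode is (α−1)/(α+β−2). With α+β = 10, the mode is (α−1)/8.
Set (α−1)/8 = 0.64 → α = 1 + 0.64·8 = 6.12.
β = 10 − α = 3.88.

α = 6.12, β = 3.88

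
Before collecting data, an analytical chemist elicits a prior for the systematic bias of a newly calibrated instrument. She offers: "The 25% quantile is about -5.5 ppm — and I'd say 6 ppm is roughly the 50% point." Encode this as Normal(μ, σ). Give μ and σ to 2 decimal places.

μ = 6.00, σ = 17.05

For Normal(μ,σ), the p-quantile is μ + z_p·σ. Here z_{0.25} = -0.6745, z_{0.5} = 0.
So -5.5 = μ − 0.6745σ and 6 = μ + 0σ.
Subtracting: σ = (6 − -5.5)/(0 − (-0.6745)) = 17.05.
Then μ = -5.5 − (-0.6745)·17.05 = 6.00.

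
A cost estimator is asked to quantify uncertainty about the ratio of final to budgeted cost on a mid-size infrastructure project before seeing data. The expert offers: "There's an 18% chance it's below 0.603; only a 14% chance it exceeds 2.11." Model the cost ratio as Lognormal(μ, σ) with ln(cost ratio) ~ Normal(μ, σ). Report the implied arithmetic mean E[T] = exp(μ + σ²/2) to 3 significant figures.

E[T] ≈ 1.3

If T ~ Lognormal(μ,σ) then ln T ~ Normal(μ,σ), so the p-quantile of ln T is μ + z_p·σ.
ln(0.603) = -0.5058 and ln(2.11) = 0.7467; z_{0.18} = -0.9154, z_{0.86} = 1.08.
σ = (0.7467 − -0.5058)/(1.08 − (-0.9154)) = 0.628.
μ = -0.5058 − (-0.9154)·0.628 = 0.069.
E[T] = exp(μ + σ²/2) = exp(0.069 + 0.1970) = 1.3.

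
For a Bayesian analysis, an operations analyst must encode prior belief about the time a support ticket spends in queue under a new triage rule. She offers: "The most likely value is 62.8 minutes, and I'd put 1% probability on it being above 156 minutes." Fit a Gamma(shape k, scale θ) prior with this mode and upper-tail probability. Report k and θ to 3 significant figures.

Gamma(k,θ) with k>1 has mode (k−1)θ, so θ = 62.8/(k−1).
Need P(X < 156) = 0.99 with θ tied to k this way. Start at k = 2, θ = 62.8: P(X<156) ≈ 0.709.
Too low — raise k to concentrate. Iterating converges to k ≈ 6.68.
Then θ = 62.8/(6.68−1) ≈ 11.1.

k ≈ 6.68, θ ≈ 11.1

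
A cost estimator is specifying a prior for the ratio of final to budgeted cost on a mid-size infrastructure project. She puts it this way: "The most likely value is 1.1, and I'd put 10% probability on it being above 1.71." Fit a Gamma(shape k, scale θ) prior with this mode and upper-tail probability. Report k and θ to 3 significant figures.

Gamma(k,θ) with k>1 has mode (k−1)θ, so θ = 1.1/(k−1).
Need P(X < 1.71) = 0.9 with θ tied to k this way. Start at k = 2, θ = 1.1: P(X<1.71) ≈ 0.460.
Too low — raise k to concentrate. Iterating converges to k ≈ 10.6.
Then θ = 1.1/(10.6−1) ≈ 0.114.

k ≈ 10.6, θ ≈ 0.114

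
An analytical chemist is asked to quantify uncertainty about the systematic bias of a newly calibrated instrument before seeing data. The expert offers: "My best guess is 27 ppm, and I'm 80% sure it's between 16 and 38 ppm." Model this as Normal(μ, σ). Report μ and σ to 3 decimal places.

A symmetric 80% interval runs μ ± z·σ with z = 1.282.
Half-width = 11, so σ = 11/1.282 = 8.583.
μ is the stated best guess, 27.000.

μ = 27.000, σ = 8.583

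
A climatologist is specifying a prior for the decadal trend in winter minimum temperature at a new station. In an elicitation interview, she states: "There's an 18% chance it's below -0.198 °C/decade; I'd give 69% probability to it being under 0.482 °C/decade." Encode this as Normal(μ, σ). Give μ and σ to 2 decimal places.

The p-quantile of Normal(μ,σ) is μ + z_p·σ, with z_{0.18} = -0.9154 and z_{0.69} = 0.4959.
Eliminate σ: μ = (z₂·x₁ − z₁·x₂)/(z₂ − z₁) = (0.4959·-0.198 − (-0.9154)·0.482)/1.411 = 0.24.
Then σ = (x₂ − x₁)/(z₂ − z₁) = (0.482 − -0.198)/1.411 = 0.48.

μ = 0.24, σ = 0.48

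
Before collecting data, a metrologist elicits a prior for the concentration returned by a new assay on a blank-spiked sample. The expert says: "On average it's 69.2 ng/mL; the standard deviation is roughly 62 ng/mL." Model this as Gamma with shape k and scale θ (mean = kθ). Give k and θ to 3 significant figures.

k ≈ 1.25, θ ≈ 55.5

For Gamma(k, scale θ): mean = kθ, variance = kθ², so CV = 1/√k.
CV = SD/mean = 62/69.2 = 0.896, hence k = 1/CV² = 1.25.
Then θ = mean/k = 69.2/1.25 = 55.5.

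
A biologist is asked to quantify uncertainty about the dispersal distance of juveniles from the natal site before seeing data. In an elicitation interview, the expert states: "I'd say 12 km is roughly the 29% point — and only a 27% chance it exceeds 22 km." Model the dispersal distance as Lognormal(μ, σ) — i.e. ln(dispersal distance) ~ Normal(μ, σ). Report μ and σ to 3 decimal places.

μ ≈ 2.773, σ ≈ 0.520

If T ~ Lognormal(μ,σ) then ln T ~ Normal(μ,σ), so the p-quantile of ln T is μ + z_p·σ.
ln(12) = 2.485 and ln(22) = 3.091; z_{0.29} = -0.5534, z_{0.73} = 0.6128.
σ = (3.091 − 2.485)/(0.6128 − (-0.5534)) = 0.520.
μ = 2.485 − (-0.5534)·0.520 = 2.773.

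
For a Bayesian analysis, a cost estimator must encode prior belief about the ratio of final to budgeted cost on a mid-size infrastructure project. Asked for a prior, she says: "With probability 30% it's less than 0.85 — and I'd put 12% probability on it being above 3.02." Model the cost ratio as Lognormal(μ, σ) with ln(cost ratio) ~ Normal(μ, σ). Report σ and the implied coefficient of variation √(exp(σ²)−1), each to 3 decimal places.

σ ≈ 0.746, CV ≈ 0.863

If T ~ Lognormal(μ,σ) then ln T ~ Normal(μ,σ), so the p-quantile of ln T is μ + z_p·σ.
ln(0.85) = -0.1625 and ln(3.02) = 1.105; z_{0.3} = -0.5244, z_{0.88} = 1.175.
σ = (1.105 − -0.1625)/(1.175 − (-0.5244)) = 0.746.
μ = -0.1625 − (-0.5244)·0.746 = 0.229.
CV = √(exp(σ²)−1) = √(exp(0.5565)−1) = 0.863.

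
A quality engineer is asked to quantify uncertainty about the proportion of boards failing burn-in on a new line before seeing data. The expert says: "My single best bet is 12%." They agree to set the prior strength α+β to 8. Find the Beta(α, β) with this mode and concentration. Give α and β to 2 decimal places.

α = 1.72, β = 6.28

For α,β > 1 the Beta mode is (α−1)/(α+β−2). With α+β = 8, the mode is (α−1)/6.
Set (α−1)/6 = 0.12 → α = 1 + 0.12·6 = 1.72.
β = 8 − α = 6.28.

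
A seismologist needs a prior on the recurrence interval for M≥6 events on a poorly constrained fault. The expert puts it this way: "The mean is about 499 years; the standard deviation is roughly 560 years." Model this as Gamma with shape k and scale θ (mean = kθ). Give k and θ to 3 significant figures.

For Gamma(k, scale θ): mean = kθ, variance = kθ², so CV = 1/√k.
CV = SD/mean = 560/499 = 1.122, hence k = 1/CV² = 0.794.
Then θ = mean/k = 499/0.794 = 628.

k ≈ 0.794, θ ≈ 628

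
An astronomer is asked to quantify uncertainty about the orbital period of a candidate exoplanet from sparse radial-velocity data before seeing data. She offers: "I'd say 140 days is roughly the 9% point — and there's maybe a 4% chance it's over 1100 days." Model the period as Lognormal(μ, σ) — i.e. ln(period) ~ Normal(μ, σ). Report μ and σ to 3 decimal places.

μ ≈ 5.836, σ ≈ 0.667

If T ~ Lognormal(μ,σ) then ln T ~ Normal(μ,σ), so the p-quantile of ln T is μ + z_p·σ.
ln(140) = 4.942 and ln(1100) = 7.003; z_{0.09} = -1.341, z_{0.96} = 1.751.
σ = (7.003 − 4.942)/(1.751 − (-1.341)) = 0.667.
μ = 4.942 − (-1.341)·0.667 = 5.836.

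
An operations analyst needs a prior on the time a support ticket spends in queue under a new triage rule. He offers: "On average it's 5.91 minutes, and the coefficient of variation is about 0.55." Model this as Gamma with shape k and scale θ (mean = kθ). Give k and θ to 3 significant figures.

k ≈ 3.31, θ ≈ 1.79

For Gamma(k, scale θ): mean = kθ, variance = kθ², so CV = 1/√k.
CV = 0.55, hence k = 1/CV² = 3.31.
Then θ = mean/k = 5.91/3.31 = 1.79.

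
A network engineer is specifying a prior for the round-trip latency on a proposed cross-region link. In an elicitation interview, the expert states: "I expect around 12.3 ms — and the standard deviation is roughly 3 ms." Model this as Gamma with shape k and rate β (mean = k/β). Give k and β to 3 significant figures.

k ≈ 16.8, β ≈ 1.37

For Gamma(k, rate β): mean = k/β, variance = k/β², so CV = 1/√k.
CV = SD/mean = 3/12.3 = 0.2439, hence k = 1/CV² = 16.8.
Then β = k/mean = 16.8/12.3 = 1.37.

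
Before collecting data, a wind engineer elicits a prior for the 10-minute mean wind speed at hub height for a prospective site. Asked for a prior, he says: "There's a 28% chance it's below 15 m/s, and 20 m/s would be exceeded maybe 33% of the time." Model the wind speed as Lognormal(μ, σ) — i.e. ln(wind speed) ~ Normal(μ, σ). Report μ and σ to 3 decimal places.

μ ≈ 2.872, σ ≈ 0.281

If T ~ Lognormal(μ,σ) then ln T ~ Normal(μ,σ), so the p-quantile of ln T is μ + z_p·σ.
ln(15) = 2.708 and ln(20) = 2.996; z_{0.28} = -0.5828, z_{0.67} = 0.4399.
σ = (2.996 − 2.708)/(0.4399 − (-0.5828)) = 0.281.
μ = 2.708 − (-0.5828)·0.281 = 2.872.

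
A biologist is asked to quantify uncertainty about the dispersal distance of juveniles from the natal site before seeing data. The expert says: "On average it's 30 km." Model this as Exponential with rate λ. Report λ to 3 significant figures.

λ ≈ 0.0333

Exponential mean = 1/λ, so λ = 1/30.0 = 0.0333.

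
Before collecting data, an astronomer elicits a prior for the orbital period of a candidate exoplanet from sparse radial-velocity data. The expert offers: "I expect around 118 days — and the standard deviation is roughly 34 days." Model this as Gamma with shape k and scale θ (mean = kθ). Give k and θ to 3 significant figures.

For Gamma(k, scale θ): mean = kθ, variance = kθ², so CV = 1/√k.
CV = SD/mean = 34/118 = 0.2881, hence k = 1/CV² = 12.
Then θ = mean/k = 118/12 = 9.8.

k ≈ 12, θ ≈ 9.8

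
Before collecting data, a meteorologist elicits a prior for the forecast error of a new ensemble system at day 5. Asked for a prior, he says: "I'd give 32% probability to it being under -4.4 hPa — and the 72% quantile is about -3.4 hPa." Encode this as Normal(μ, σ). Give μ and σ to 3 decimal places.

μ = -3.955, σ = 0.952

The p-quantile of Normal(μ,σ) is μ + z_p·σ, with z_{0.32} = -0.4677 and z_{0.72} = 0.5828.
Eliminate σ: μ = (z₂·x₁ − z₁·x₂)/(z₂ − z₁) = (0.5828·-4.4 − (-0.4677)·-3.4)/1.051 = -3.955.
Then σ = (x₂ − x₁)/(z₂ − z₁) = (-3.4 − -4.4)/1.051 = 0.952.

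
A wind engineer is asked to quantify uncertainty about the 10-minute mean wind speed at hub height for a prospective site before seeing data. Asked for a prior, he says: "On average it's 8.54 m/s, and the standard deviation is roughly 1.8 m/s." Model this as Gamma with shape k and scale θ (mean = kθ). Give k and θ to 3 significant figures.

For Gamma(k, scale θ): mean = kθ, variance = kθ², so CV = 1/√k.
CV = SD/mean = 1.8/8.54 = 0.2108, hence k = 1/CV² = 22.5.
Then θ = mean/k = 8.54/22.5 = 0.379.

k ≈ 22.5, θ ≈ 0.379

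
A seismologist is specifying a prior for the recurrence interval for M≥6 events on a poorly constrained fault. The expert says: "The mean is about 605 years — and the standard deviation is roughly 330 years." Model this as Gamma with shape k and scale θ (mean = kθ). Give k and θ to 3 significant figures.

For Gamma(k, scale θ): mean = kθ, variance = kθ², so CV = 1/√k.
CV = SD/mean = 330/605 = 0.5455, hence k = 1/CV² = 3.36.
Then θ = mean/k = 605/3.36 = 180.

k ≈ 3.36, θ ≈ 180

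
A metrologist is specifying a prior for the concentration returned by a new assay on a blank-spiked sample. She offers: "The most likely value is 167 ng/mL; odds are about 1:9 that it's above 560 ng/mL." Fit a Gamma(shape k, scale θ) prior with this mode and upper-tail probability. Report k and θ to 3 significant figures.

k ≈ 2.28, θ ≈ 130

Gamma(k,θ) with k>1 has mode (k−1)θ, so θ = 167/(k−1).
Need P(X < 560) = 0.9 with θ tied to k this way. Start at k = 2, θ = 167: P(X<560) ≈ 0.848.
Too low — raise k to concentrate. Iterating converges to k ≈ 2.28.
Then θ = 167/(2.28−1) ≈ 130.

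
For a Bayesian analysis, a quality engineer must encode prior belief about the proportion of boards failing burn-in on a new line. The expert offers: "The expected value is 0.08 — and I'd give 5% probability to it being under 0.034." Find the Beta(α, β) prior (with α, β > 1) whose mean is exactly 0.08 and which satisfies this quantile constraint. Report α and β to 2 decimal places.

With mean 0.08 fixed, write α = 0.08s, β = 0.92s where s = α+β.
Need P(θ < 0.034) = 0.05 under Beta(0.08s, 0.92s). Normal approximation: (q−m)/√(m(1−m)/s) ≈ z_{0.05} = -1.64, so s ≈ 0.08·0.92·(-1.64)²/(0.034−0.08)² = 94.1.
At s = 94.1: P(θ<0.034) ≈ 0.023. Adjusting to match 0.05 gives s ≈ 67.51.
So α = 0.08·67.51 ≈ 5.40, β = 0.92·67.51 ≈ 62.11.

α ≈ 5.40, β ≈ 62.11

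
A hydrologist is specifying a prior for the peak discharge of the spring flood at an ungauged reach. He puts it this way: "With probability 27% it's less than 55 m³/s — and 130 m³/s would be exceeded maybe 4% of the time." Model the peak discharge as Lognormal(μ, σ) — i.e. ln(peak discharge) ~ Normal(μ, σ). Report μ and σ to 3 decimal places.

μ ≈ 4.230, σ ≈ 0.364

If T ~ Lognormal(μ,σ) then ln T ~ Normal(μ,σ), so the p-quantile of ln T is μ + z_p·σ.
ln(55) = 4.007 and ln(130) = 4.868; z_{0.27} = -0.6128, z_{0.96} = 1.751.
σ = (4.868 − 4.007)/(1.751 − (-0.6128)) = 0.364.
μ = 4.007 − (-0.6128)·0.364 = 4.230.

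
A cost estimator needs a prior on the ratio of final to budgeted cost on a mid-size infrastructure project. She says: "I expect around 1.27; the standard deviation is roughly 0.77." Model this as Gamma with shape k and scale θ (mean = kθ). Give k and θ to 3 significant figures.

For Gamma(k, scale θ): mean = kθ, variance = kθ², so CV = 1/√k.
CV = SD/mean = 0.77/1.27 = 0.6063, hence k = 1/CV² = 2.72.
Then θ = mean/k = 1.27/2.72 = 0.467.

k ≈ 2.72, θ ≈ 0.467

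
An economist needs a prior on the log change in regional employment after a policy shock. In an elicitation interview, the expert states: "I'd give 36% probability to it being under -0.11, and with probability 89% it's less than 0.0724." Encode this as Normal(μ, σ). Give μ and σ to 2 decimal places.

For Normal(μ,σ), the p-quantile is μ + z_p·σ. Here z_{0.36} = -0.3585, z_{0.89} = 1.227.
So -0.11 = μ − 0.3585σ and 0.0724 = μ + 1.227σ.
Subtracting: σ = (0.0724 − -0.11)/(1.227 − (-0.3585)) = 0.12.
Then μ = -0.11 − (-0.3585)·0.12 = -0.07.

μ = -0.07, σ = 0.12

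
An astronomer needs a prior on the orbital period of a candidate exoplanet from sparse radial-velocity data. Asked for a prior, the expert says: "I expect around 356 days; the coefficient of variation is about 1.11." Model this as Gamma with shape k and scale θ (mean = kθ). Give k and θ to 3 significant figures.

For Gamma(k, scale θ): mean = kθ, variance = kθ², so CV = 1/√k.
CV = 1.11, hence k = 1/CV² = 0.812.
Then θ = mean/k = 356/0.812 = 439.

k ≈ 0.812, θ ≈ 439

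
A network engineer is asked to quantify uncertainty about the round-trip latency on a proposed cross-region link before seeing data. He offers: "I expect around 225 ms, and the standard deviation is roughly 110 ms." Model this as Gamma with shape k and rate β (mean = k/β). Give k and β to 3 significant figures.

For Gamma(k, rate β): mean = k/β, variance = k/β², so CV = 1/√k.
CV = SD/mean = 110/225 = 0.4889, hence k = 1/CV² = 4.18.
Then β = k/mean = 4.18/225 = 0.0186.

k ≈ 4.18, β ≈ 0.0186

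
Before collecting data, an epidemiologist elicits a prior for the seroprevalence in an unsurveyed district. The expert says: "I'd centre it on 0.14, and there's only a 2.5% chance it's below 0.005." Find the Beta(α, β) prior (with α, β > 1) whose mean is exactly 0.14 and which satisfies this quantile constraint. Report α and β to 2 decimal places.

α ≈ 1.07, β ≈ 6.56

With mean 0.14 fixed, write α = 0.14s, β = 0.86s where s = α+β.
Need P(θ < 0.005) = 0.025 under Beta(0.14s, 0.86s). Normal approximation: (q−m)/√(m(1−m)/s) ≈ z_{0.025} = -1.96, so s ≈ 0.14·0.86·(-1.96)²/(0.005−0.14)² = 25.4.
At s = 25.4: P(θ<0.005) ≈ 0.000. Adjusting to match 0.025 gives s ≈ 7.63.
So α = 0.14·7.63 ≈ 1.07, β = 0.86·7.63 ≈ 6.56.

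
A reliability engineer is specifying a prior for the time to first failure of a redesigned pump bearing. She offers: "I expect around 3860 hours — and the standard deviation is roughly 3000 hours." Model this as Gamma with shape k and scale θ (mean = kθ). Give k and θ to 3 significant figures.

For Gamma(k, scale θ): mean = kθ, variance = kθ², so CV = 1/√k.
CV = SD/mean = 3000/3860 = 0.7772, hence k = 1/CV² = 1.66.
Then θ = mean/k = 3860/1.66 = 2330.

k ≈ 1.66, θ ≈ 2330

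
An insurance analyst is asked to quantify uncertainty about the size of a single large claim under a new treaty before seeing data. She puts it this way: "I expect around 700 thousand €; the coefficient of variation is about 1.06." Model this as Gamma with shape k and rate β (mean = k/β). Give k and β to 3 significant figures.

For Gamma(k, rate β): mean = k/β, variance = k/β², so CV = 1/√k.
CV = 1.06, hence k = 1/CV² = 0.89.
Then β = k/mean = 0.89/700 = 0.00127.

k ≈ 0.89, β ≈ 0.00127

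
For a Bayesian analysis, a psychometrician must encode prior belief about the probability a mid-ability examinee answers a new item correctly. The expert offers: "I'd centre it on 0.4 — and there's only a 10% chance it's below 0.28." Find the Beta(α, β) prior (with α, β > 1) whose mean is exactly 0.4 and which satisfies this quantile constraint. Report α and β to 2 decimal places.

α ≈ 10.49, β ≈ 15.73

With mean 0.4 fixed, write α = 0.4s, β = 0.6s where s = α+β.
Need P(θ < 0.28) = 0.1 under Beta(0.4s, 0.6s). Normal approximation: (q−m)/√(m(1−m)/s) ≈ z_{0.1} = -1.28, so s ≈ 0.4·0.6·(-1.28)²/(0.28−0.4)² = 27.4.
At s = 27.4: P(θ<0.28) ≈ 0.095. Adjusting to match 0.1 gives s ≈ 26.21.
So α = 0.4·26.21 ≈ 10.49, β = 0.6·26.21 ≈ 15.73.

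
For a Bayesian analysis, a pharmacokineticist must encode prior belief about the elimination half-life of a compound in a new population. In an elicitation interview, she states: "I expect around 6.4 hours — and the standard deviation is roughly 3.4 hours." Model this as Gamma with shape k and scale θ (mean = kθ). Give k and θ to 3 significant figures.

For Gamma(k, scale θ): mean = kθ, variance = kθ², so CV = 1/√k.
CV = SD/mean = 3.4/6.4 = 0.5312, hence k = 1/CV² = 3.54.
Then θ = mean/k = 6.4/3.54 = 1.81.

k ≈ 3.54, θ ≈ 1.81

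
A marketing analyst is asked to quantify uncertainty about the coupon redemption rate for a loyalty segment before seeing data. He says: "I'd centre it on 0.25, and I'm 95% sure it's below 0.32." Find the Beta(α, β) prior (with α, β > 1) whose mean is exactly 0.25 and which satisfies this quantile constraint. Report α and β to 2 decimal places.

α ≈ 27.61, β ≈ 82.83

With mean 0.25 fixed, write α = 0.25s, β = 0.75s where s = α+β.
Need P(θ < 0.32) = 0.95 under Beta(0.25s, 0.75s). Normal approximation: (q−m)/√(m(1−m)/s) ≈ z_{0.95} = 1.64, so s ≈ 0.25·0.75·(1.64)²/(0.32−0.25)² = 103.5.
At s = 103.5: P(θ<0.32) ≈ 0.945. Adjusting to match 0.95 gives s ≈ 110.44.
So α = 0.25·110.44 ≈ 27.61, β = 0.75·110.44 ≈ 82.83.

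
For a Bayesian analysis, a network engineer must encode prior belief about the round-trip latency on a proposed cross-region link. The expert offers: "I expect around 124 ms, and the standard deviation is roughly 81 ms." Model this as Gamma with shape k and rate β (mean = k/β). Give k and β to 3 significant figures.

k ≈ 2.34, β ≈ 0.0189

For Gamma(k, rate β): mean = k/β, variance = k/β², so CV = 1/√k.
CV = SD/mean = 81/124 = 0.6532, hence k = 1/CV² = 2.34.
Then β = k/mean = 2.34/124 = 0.0189.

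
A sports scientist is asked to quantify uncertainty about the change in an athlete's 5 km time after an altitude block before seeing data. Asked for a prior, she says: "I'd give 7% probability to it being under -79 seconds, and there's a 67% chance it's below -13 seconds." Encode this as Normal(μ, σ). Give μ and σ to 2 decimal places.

μ = -28.16, σ = 34.45

For Normal(μ,σ), the p-quantile is μ + z_p·σ. Here z_{0.07} = -1.476, z_{0.67} = 0.4399.
So -79 = μ − 1.476σ and -13 = μ + 0.4399σ.
Subtracting: σ = (-13 − -79)/(0.4399 − (-1.476)) = 34.45.
Then μ = -79 − (-1.476)·34.45 = -28.16.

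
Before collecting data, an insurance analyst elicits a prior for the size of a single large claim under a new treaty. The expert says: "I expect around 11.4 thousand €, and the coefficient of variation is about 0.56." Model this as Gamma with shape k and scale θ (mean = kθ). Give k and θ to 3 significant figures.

For Gamma(k, scale θ): mean = kθ, variance = kθ², so CV = 1/√k.
CV = 0.56, hence k = 1/CV² = 3.19.
Then θ = mean/k = 11.4/3.19 = 3.58.

k ≈ 3.19, θ ≈ 3.58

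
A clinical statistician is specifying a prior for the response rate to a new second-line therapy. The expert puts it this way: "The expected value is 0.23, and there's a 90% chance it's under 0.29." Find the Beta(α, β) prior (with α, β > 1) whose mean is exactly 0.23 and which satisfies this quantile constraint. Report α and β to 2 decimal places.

α ≈ 19.29, β ≈ 64.59

With mean 0.23 fixed, write α = 0.23s, β = 0.77s where s = α+β.
Need P(θ < 0.29) = 0.9 under Beta(0.23s, 0.77s). Normal approximation: (q−m)/√(m(1−m)/s) ≈ z_{0.9} = 1.28, so s ≈ 0.23·0.77·(1.28)²/(0.29−0.23)² = 80.8.
At s = 80.8: P(θ<0.29) ≈ 0.896. Adjusting to match 0.9 gives s ≈ 83.88.
So α = 0.23·83.88 ≈ 19.29, β = 0.77·83.88 ≈ 64.59.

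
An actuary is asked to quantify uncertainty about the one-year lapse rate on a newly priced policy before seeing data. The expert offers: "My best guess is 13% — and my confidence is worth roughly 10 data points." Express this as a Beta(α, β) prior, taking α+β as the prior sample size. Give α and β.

α = 1.3, β = 8.7

Under the effective-sample-size interpretation, Beta(α, β) has prior mean α/(α+β) and prior sample size α+β.
So α+β = 10 and α/(α+β) = 0.13, giving α = 0.13·10 = 1.3 and β = 10 − 1.3 = 8.7.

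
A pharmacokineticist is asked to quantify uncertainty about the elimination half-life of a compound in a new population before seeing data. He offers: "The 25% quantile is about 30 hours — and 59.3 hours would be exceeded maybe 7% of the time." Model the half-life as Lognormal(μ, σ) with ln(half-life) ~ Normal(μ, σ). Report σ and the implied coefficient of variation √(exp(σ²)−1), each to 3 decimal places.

σ ≈ 0.317, CV ≈ 0.325

If T ~ Lognormal(μ,σ) then ln T ~ Normal(μ,σ), so the p-quantile of ln T is μ + z_p·σ.
ln(30) = 3.401 and ln(59.3) = 4.083; z_{0.25} = -0.6745, z_{0.93} = 1.476.
σ = (4.083 − 3.401)/(1.476 − (-0.6745)) = 0.317.
μ = 3.401 − (-0.6745)·0.317 = 3.615.
CV = √(exp(σ²)−1) = √(exp(0.1004)−1) = 0.325.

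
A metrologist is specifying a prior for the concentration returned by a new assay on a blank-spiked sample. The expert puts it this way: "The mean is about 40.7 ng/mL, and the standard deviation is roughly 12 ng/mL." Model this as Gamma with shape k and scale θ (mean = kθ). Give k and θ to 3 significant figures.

For Gamma(k, scale θ): mean = kθ, variance = kθ², so CV = 1/√k.
CV = SD/mean = 12/40.7 = 0.2948, hence k = 1/CV² = 11.5.
Then θ = mean/k = 40.7/11.5 = 3.54.

k ≈ 11.5, θ ≈ 3.54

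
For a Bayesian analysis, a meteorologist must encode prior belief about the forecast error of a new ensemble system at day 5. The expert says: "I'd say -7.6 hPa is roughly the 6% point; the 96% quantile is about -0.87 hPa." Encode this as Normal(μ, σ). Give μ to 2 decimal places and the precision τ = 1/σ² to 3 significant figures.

For Normal(μ,σ), the p-quantile is μ + z_p·σ. Here z_{0.06} = -1.555, z_{0.96} = 1.751.
So -7.6 = μ − 1.555σ and -0.87 = μ + 1.751σ.
Subtracting: σ = (-0.87 − -7.6)/(1.751 − (-1.555)) = 2.04.
Then μ = -7.6 − (-1.555)·2.04 = -4.43.
Precision τ = 1/σ² = 1/2.036² = 0.241.

μ = -4.43, τ = 0.241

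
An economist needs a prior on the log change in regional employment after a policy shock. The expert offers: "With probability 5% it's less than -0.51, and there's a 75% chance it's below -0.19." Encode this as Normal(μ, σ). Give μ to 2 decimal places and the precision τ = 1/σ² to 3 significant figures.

μ = -0.28, τ = 52.5

For Normal(μ,σ), the p-quantile is μ + z_p·σ. Here z_{0.05} = -1.645, z_{0.75} = 0.6745.
So -0.51 = μ − 1.645σ and -0.19 = μ + 0.6745σ.
Subtracting: σ = (-0.19 − -0.51)/(0.6745 − (-1.645)) = 0.14.
Then μ = -0.51 − (-1.645)·0.14 = -0.28.
Precision τ = 1/σ² = 1/0.138² = 52.5.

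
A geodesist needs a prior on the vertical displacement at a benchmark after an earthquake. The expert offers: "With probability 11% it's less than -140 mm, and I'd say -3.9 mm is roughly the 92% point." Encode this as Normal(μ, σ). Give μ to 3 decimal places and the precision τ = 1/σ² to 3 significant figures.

μ = -76.567, τ = 0.000374

The p-quantile of Normal(μ,σ) is μ + z_p·σ, with z_{0.11} = -1.227 and z_{0.92} = 1.405.
Eliminate σ: μ = (z₂·x₁ − z₁·x₂)/(z₂ − z₁) = (1.405·-140 − (-1.227)·-3.9)/2.632 = -76.567.
Then σ = (x₂ − x₁)/(z₂ − z₁) = (-3.9 − -140)/2.632 = 51.718.
Precision τ = 1/σ² = 1/51.72² = 0.000374.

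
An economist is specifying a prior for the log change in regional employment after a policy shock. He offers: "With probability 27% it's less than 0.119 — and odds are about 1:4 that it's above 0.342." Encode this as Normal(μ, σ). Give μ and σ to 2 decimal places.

For Normal(μ,σ), the p-quantile is μ + z_p·σ. Here z_{0.27} = -0.6128, z_{0.8} = 0.8416.
So 0.119 = μ − 0.6128σ and 0.342 = μ + 0.8416σ.
Subtracting: σ = (0.342 − 0.119)/(0.8416 − (-0.6128)) = 0.15.
Then μ = 0.119 − (-0.6128)·0.15 = 0.21.

μ = 0.21, σ = 0.15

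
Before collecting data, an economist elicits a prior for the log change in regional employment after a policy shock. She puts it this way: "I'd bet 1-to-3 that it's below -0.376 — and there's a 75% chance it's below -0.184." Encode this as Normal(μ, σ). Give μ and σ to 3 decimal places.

μ = -0.280, σ = 0.142

The p-quantile of Normal(μ,σ) is μ + z_p·σ, with z_{0.25} = -0.6745 and z_{0.75} = 0.6745.
Eliminate σ: μ = (z₂·x₁ − z₁·x₂)/(z₂ − z₁) = (0.6745·-0.376 − (-0.6745)·-0.184)/1.349 = -0.280.
Then σ = (x₂ − x₁)/(z₂ − z₁) = (-0.184 − -0.376)/1.349 = 0.142.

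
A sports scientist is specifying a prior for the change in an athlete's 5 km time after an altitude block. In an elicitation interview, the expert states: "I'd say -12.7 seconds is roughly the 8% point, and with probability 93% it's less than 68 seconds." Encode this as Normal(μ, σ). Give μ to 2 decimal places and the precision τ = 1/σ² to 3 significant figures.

For Normal(μ,σ), the p-quantile is μ + z_p·σ. Here z_{0.08} = -1.405, z_{0.93} = 1.476.
So -12.7 = μ − 1.405σ and 68 = μ + 1.476σ.
Subtracting: σ = (68 − -12.7)/(1.476 − (-1.405)) = 28.01.
Then μ = -12.7 − (-1.405)·28.01 = 26.66.
Precision τ = 1/σ² = 1/28.01² = 0.00127.

μ = 26.66, τ = 0.00127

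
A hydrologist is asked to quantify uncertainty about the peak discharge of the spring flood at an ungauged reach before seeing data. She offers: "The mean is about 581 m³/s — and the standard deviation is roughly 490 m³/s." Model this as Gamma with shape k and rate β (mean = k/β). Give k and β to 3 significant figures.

k ≈ 1.41, β ≈ 0.00242

For Gamma(k, rate β): mean = k/β, variance = k/β², so CV = 1/√k.
CV = SD/mean = 490/581 = 0.8434, hence k = 1/CV² = 1.41.
Then β = k/mean = 1.41/581 = 0.00242.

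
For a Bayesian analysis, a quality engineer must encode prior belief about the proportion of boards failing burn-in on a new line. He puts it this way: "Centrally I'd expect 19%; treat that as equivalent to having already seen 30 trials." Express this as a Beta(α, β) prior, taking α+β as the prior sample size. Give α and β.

α = 5.7, β = 24.3

Under the effective-sample-size interpretation, Beta(α, β) has prior mean α/(α+β) and prior sample size α+β.
So α+β = 30 and α/(α+β) = 0.19, giving α = 0.19·30 = 5.7 and β = 30 − 5.7 = 24.3.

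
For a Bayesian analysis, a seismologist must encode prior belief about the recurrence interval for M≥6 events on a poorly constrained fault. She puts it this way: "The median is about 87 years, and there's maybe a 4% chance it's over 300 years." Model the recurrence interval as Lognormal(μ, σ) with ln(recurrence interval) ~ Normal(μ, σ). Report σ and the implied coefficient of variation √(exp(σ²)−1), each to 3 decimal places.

σ ≈ 0.707, CV ≈ 0.805

If T ~ Lognormal(μ,σ) then ln T ~ Normal(μ,σ), so the p-quantile of ln T is μ + z_p·σ.
ln(87) = 4.466 and ln(300) = 5.704; z_{0.5} = 0, z_{0.96} = 1.751.
σ = (5.704 − 4.466)/(1.751 − (0)) = 0.707.
μ = 4.466 − (0)·0.707 = 4.466.
CV = √(exp(σ²)−1) = √(exp(0.5000)−1) = 0.805.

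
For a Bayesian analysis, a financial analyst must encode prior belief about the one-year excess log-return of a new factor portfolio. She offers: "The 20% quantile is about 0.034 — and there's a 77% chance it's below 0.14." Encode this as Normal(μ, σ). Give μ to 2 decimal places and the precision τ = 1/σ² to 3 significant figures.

μ = 0.09, τ = 222

The p-quantile of Normal(μ,σ) is μ + z_p·σ, with z_{0.2} = -0.8416 and z_{0.77} = 0.7388.
Eliminate σ: μ = (z₂·x₁ − z₁·x₂)/(z₂ − z₁) = (0.7388·0.034 − (-0.8416)·0.14)/1.58 = 0.09.
Then σ = (x₂ − x₁)/(z₂ − z₁) = (0.14 − 0.034)/1.58 = 0.07.
Precision τ = 1/σ² = 1/0.06707² = 222.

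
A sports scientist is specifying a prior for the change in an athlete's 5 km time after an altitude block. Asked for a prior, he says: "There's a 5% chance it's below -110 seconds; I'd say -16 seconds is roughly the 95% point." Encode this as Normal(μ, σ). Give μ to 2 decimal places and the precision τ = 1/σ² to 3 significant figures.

μ = -63.00, τ = 0.00122

For Normal(μ,σ), the p-quantile is μ + z_p·σ. Here z_{0.05} = -1.645, z_{0.95} = 1.645.
So -110 = μ − 1.645σ and -16 = μ + 1.645σ.
Subtracting: σ = (-16 − -110)/(1.645 − (-1.645)) = 28.57.
Then μ = -110 − (-1.645)·28.57 = -63.00.
Precision τ = 1/σ² = 1/28.57² = 0.00122.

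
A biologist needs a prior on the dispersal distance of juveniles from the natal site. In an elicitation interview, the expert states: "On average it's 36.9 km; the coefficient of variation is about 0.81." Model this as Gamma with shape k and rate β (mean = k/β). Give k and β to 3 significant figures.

k ≈ 1.52, β ≈ 0.0413

For Gamma(k, rate β): mean = k/β, variance = k/β², so CV = 1/√k.
CV = 0.81, hence k = 1/CV² = 1.52.
Then β = k/mean = 1.52/36.9 = 0.0413.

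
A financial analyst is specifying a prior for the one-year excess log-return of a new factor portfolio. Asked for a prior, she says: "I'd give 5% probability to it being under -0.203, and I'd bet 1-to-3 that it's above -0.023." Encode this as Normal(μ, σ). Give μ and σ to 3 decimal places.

For Normal(μ,σ), the p-quantile is μ + z_p·σ. Here z_{0.05} = -1.645, z_{0.75} = 0.6745.
So -0.203 = μ − 1.645σ and -0.023 = μ + 0.6745σ.
Subtracting: σ = (-0.023 − -0.203)/(0.6745 − (-1.645)) = 0.078.
Then μ = -0.203 − (-1.645)·0.078 = -0.075.

μ = -0.075, σ = 0.078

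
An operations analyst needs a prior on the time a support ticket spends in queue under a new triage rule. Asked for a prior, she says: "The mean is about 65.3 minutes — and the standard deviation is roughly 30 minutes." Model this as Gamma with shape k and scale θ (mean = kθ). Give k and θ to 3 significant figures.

k ≈ 4.74, θ ≈ 13.8

For Gamma(k, scale θ): mean = kθ, variance = kθ², so CV = 1/√k.
CV = SD/mean = 30/65.3 = 0.4594, hence k = 1/CV² = 4.74.
Then θ = mean/k = 65.3/4.74 = 13.8.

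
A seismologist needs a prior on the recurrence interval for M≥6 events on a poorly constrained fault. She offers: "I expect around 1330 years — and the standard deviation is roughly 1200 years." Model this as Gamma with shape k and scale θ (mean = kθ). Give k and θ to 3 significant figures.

k ≈ 1.23, θ ≈ 1080

For Gamma(k, scale θ): mean = kθ, variance = kθ², so CV = 1/√k.
CV = SD/mean = 1200/1330 = 0.9023, hence k = 1/CV² = 1.23.
Then θ = mean/k = 1330/1.23 = 1080.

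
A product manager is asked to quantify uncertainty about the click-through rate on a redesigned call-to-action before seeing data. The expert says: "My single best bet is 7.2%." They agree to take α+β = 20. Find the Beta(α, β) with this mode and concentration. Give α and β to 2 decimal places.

α = 2.30, β = 17.70

For α,β > 1 the Beta mode is (α−1)/(α+β−2). With α+β = 20, the mode is (α−1)/18.
Set (α−1)/18 = 0.072 → α = 1 + 0.072·18 = 2.30.
β = 20 − α = 17.70.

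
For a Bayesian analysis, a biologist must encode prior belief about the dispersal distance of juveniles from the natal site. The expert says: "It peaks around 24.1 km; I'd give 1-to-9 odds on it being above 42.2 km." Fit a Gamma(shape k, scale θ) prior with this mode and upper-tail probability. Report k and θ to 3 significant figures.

k ≈ 7.05, θ ≈ 3.98

Gamma(k,θ) with k>1 has mode (k−1)θ, so θ = 24.1/(k−1).
Need P(X < 42.2) = 0.9 with θ tied to k this way. Start at k = 2, θ = 24.1: P(X<42.2) ≈ 0.522.
Too low — raise k to concentrate. Iterating converges to k ≈ 7.05.
Then θ = 24.1/(7.05−1) ≈ 3.98.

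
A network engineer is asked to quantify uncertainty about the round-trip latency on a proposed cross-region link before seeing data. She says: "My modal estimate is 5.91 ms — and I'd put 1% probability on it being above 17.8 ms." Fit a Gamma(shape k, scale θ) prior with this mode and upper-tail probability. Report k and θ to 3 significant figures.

k ≈ 4.7, θ ≈ 1.6

Gamma(k,θ) with k>1 has mode (k−1)θ, so θ = 5.91/(k−1).
Need P(X < 17.8) = 0.99 with θ tied to k this way. Start at k = 2, θ = 5.91: P(X<17.8) ≈ 0.803.
Too low — raise k to concentrate. Iterating converges to k ≈ 4.7.
Then θ = 5.91/(4.7−1) ≈ 1.6.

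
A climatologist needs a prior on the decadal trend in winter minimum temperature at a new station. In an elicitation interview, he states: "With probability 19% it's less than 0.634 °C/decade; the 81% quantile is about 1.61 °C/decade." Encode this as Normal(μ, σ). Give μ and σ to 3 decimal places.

For Normal(μ,σ), the p-quantile is μ + z_p·σ. Here z_{0.19} = -0.8779, z_{0.81} = 0.8779.
So 0.634 = μ − 0.8779σ and 1.61 = μ + 0.8779σ.
Subtracting: σ = (1.61 − 0.634)/(0.8779 − (-0.8779)) = 0.556.
Then μ = 0.634 − (-0.8779)·0.556 = 1.122.

μ = 1.122, σ = 0.556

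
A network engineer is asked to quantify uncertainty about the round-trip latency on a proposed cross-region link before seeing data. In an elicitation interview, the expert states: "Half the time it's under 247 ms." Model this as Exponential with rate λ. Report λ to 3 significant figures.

Exponential median = ln 2 / λ, so λ = ln 2 / 247.0 = 0.00281.

λ ≈ 0.00281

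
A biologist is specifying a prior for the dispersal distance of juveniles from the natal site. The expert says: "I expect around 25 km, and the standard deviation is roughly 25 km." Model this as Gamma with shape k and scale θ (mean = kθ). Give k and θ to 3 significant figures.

k ≈ 1, θ ≈ 25

For Gamma(k, scale θ): mean = kθ, variance = kθ², so CV = 1/√k.
CV = SD/mean = 25/25 = 1, hence k = 1/CV² = 1.
Then θ = mean/k = 25/1 = 25.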